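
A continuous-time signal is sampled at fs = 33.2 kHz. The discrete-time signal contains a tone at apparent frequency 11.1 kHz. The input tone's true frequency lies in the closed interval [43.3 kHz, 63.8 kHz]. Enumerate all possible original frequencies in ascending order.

Frequencies that alias to 11.1 kHz are k·fs ± 11.1 kHz for integer k ≥ 0.
k=0: 11.1 kHz.
k=1: 22.1 kHz, 44.3 kHz.
k=2: 55.3 kHz, 77.5 kHz.
k=3: 88.5 kHz, 110.7 kHz.
Within [43.3 kHz, 63.8 kHz]: 44.3 kHz, 55.3 kHz.

44.3 kHz, 55.3 kHz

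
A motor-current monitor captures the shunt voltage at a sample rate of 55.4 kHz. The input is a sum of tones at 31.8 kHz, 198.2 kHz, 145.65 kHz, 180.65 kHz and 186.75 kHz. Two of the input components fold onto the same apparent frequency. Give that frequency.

fs/2 = 27.7 kHz.
31.8 kHz > fs/2 = 27.7 kHz, folds to fs − 31.8 kHz = 23.6 kHz.
198.2 kHz mod fs = 32 kHz.
32 kHz > fs/2 = 27.7 kHz, folds to fs − 32 kHz = 23.4 kHz.
145.65 kHz mod fs = 34.85 kHz.
34.85 kHz > fs/2 = 27.7 kHz, folds to fs − 34.85 kHz = 20.55 kHz.
180.65 kHz mod fs = 14.45 kHz.
14.45 kHz ≤ fs/2 = 27.7 kHz, appears at 14.45 kHz.
186.75 kHz mod fs = 20.55 kHz.
20.55 kHz ≤ fs/2 = 27.7 kHz, appears at 20.55 kHz.
145.65 kHz and 186.75 kHz both map to 20.55 kHz.

20.55 kHz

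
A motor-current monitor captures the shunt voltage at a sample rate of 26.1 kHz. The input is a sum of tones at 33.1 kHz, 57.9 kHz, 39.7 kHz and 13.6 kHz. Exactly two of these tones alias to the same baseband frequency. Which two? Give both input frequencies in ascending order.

fs/2 = 13.05 kHz.
33.1 kHz mod fs = 7 kHz.
7 kHz ≤ fs/2 = 13.05 kHz, appears at 7 kHz.
57.9 kHz mod fs = 5.7 kHz.
5.7 kHz ≤ fs/2 = 13.05 kHz, appears at 5.7 kHz.
39.7 kHz mod fs = 13.6 kHz.
13.6 kHz > fs/2 = 13.05 kHz, folds to fs − 13.6 kHz = 12.5 kHz.
13.6 kHz > fs/2 = 13.05 kHz, folds to fs − 13.6 kHz = 12.5 kHz.
13.6 kHz and 39.7 kHz both map to 12.5 kHz.

13.6 kHz, 39.7 kHz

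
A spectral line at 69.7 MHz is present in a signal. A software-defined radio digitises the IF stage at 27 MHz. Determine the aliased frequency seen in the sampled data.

69.7 MHz mod fs = 15.7 MHz.
15.7 MHz > fs/2 = 13.5 MHz, folds to fs − 15.7 MHz = 11.3 MHz.

11.3 MHz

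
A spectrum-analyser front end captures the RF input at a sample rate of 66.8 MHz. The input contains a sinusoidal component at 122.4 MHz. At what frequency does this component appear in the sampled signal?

122.4 MHz mod fs = 55.6 MHz.
55.6 MHz > fs/2 = 33.4 MHz, folds to fs − 55.6 MHz = 11.2 MHz.

11.2 MHz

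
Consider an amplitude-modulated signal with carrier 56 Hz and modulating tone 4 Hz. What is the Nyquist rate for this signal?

120 Hz

AM sidebands sit at fc ± fm = 52 Hz and 60 Hz.
Highest-frequency component: 60 Hz.
Nyquist rate = 2 × 60 Hz = 120 Hz.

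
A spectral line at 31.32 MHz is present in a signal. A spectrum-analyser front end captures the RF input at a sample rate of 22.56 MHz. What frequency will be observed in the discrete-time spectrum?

8.76 MHz

31.32 MHz mod fs = 8.76 MHz.
8.76 MHz ≤ fs/2 = 11.28 MHz, appears at 8.76 MHz.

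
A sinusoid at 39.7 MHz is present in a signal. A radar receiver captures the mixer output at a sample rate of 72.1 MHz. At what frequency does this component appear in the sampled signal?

32.4 MHz

39.7 MHz > fs/2 = 36.05 MHz, folds to fs − 39.7 MHz = 32.4 MHz.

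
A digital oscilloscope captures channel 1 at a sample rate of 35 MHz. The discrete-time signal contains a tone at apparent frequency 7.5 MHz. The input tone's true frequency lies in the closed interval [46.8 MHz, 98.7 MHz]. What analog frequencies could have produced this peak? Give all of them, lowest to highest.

62.5 MHz, 77.5 MHz, 97.5 MHz

Frequencies that alias to 7.5 MHz are k·fs ± 7.5 MHz for integer k ≥ 0.
k=0: 7.5 MHz.
k=1: 27.5 MHz, 42.5 MHz.
k=2: 62.5 MHz, 77.5 MHz.
k=3: 97.5 MHz, 112.5 MHz.
k=4: 132.5 MHz, 147.5 MHz.
Within [46.8 MHz, 98.7 MHz]: 62.5 MHz, 77.5 MHz, 97.5 MHz.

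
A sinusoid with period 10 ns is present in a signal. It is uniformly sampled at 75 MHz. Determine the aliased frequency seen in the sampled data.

25 MHz

T = 10 ns → f = 1/T = 100 MHz.
100 MHz mod fs = 25 MHz.
25 MHz ≤ fs/2 = 37.5 MHz, appears at 25 MHz.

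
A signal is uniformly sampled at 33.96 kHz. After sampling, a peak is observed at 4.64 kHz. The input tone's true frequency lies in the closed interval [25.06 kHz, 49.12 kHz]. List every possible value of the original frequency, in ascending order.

Frequencies that alias to 4.64 kHz are k·fs ± 4.64 kHz for integer k ≥ 0.
k=0: 4.64 kHz.
k=1: 29.32 kHz, 38.6 kHz.
k=2: 63.28 kHz, 72.56 kHz.
Within [25.06 kHz, 49.12 kHz]: 29.32 kHz, 38.6 kHz.

29.32 kHz, 38.6 kHz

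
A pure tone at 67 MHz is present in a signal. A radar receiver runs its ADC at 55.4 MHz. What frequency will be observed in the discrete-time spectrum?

11.6 MHz

67 MHz mod fs = 11.6 MHz.
11.6 MHz ≤ fs/2 = 27.7 MHz, appears at 11.6 MHz.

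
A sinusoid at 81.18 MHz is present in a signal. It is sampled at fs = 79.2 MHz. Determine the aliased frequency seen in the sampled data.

81.18 MHz mod fs = 1.98 MHz.
1.98 MHz ≤ fs/2 = 39.6 MHz, appears at 1.98 MHz.

1.98 MHz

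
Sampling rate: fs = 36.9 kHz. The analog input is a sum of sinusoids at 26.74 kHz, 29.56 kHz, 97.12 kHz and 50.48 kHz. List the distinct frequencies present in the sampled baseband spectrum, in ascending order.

fs/2 = 18.45 kHz.
26.74 kHz > fs/2 = 18.45 kHz, folds to fs − 26.74 kHz = 10.16 kHz.
29.56 kHz > fs/2 = 18.45 kHz, folds to fs − 29.56 kHz = 7.34 kHz.
97.12 kHz mod fs = 23.32 kHz.
23.32 kHz > fs/2 = 18.45 kHz, folds to fs − 23.32 kHz = 13.58 kHz.
50.48 kHz mod fs = 13.58 kHz.
13.58 kHz ≤ fs/2 = 18.45 kHz, appears at 13.58 kHz.
Distinct values: {7.34 kHz, 10.16 kHz, 13.58 kHz}.

7.34 kHz, 10.16 kHz, 13.58 kHz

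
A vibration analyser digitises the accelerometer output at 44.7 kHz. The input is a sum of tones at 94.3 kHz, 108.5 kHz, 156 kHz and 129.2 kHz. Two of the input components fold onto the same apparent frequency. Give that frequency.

fs/2 = 22.35 kHz.
94.3 kHz mod fs = 4.9 kHz.
4.9 kHz ≤ fs/2 = 22.35 kHz, appears at 4.9 kHz.
108.5 kHz mod fs = 19.1 kHz.
19.1 kHz ≤ fs/2 = 22.35 kHz, appears at 19.1 kHz.
156 kHz mod fs = 21.9 kHz.
21.9 kHz ≤ fs/2 = 22.35 kHz, appears at 21.9 kHz.
129.2 kHz mod fs = 39.8 kHz.
39.8 kHz > fs/2 = 22.35 kHz, folds to fs − 39.8 kHz = 4.9 kHz.
94.3 kHz and 129.2 kHz both map to 4.9 kHz.

4.9 kHz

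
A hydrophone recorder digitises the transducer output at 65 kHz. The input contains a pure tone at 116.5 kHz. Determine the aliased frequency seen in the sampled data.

13.5 kHz

116.5 kHz mod fs = 51.5 kHz.
51.5 kHz > fs/2 = 32.5 kHz, folds to fs − 51.5 kHz = 13.5 kHz.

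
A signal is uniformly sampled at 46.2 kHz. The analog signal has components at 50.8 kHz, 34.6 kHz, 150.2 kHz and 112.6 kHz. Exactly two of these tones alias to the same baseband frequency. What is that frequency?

fs/2 = 23.1 kHz.
50.8 kHz mod fs = 4.6 kHz.
4.6 kHz ≤ fs/2 = 23.1 kHz, appears at 4.6 kHz.
34.6 kHz > fs/2 = 23.1 kHz, folds to fs − 34.6 kHz = 11.6 kHz.
150.2 kHz mod fs = 11.6 kHz.
11.6 kHz ≤ fs/2 = 23.1 kHz, appears at 11.6 kHz.
112.6 kHz mod fs = 20.2 kHz.
20.2 kHz ≤ fs/2 = 23.1 kHz, appears at 20.2 kHz.
34.6 kHz and 150.2 kHz both map to 11.6 kHz.

11.6 kHz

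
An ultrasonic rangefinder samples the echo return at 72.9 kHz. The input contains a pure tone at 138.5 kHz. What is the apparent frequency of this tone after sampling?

138.5 kHz mod fs = 65.6 kHz.
65.6 kHz > fs/2 = 36.45 kHz, folds to fs − 65.6 kHz = 7.3 kHz.

7.3 kHz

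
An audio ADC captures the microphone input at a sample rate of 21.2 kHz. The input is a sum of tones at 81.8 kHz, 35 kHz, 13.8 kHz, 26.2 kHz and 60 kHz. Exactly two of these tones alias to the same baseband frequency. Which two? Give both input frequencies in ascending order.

fs/2 = 10.6 kHz.
81.8 kHz mod fs = 18.2 kHz.
18.2 kHz > fs/2 = 10.6 kHz, folds to fs − 18.2 kHz = 3 kHz.
35 kHz mod fs = 13.8 kHz.
13.8 kHz > fs/2 = 10.6 kHz, folds to fs − 13.8 kHz = 7.4 kHz.
13.8 kHz > fs/2 = 10.6 kHz, folds to fs − 13.8 kHz = 7.4 kHz.
26.2 kHz mod fs = 5 kHz.
5 kHz ≤ fs/2 = 10.6 kHz, appears at 5 kHz.
60 kHz mod fs = 17.6 kHz.
17.6 kHz > fs/2 = 10.6 kHz, folds to fs − 17.6 kHz = 3.6 kHz.
13.8 kHz and 35 kHz both map to 7.4 kHz.

13.8 kHz, 35 kHz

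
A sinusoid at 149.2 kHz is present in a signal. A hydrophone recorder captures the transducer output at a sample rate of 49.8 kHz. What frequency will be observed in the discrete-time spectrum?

0.2 kHz

149.2 kHz mod fs = 49.6 kHz.
49.6 kHz > fs/2 = 24.9 kHz, folds to fs − 49.6 kHz = 0.2 kHz.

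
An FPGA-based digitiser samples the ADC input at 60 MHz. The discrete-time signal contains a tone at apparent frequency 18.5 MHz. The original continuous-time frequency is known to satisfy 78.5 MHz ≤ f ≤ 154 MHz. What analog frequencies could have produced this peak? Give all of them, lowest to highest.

78.5 MHz, 101.5 MHz, 138.5 MHz

Frequencies that alias to 18.5 MHz are k·fs ± 18.5 MHz for integer k ≥ 0.
k=0: 18.5 MHz.
k=1: 41.5 MHz, 78.5 MHz.
k=2: 101.5 MHz, 138.5 MHz.
k=3: 161.5 MHz, 198.5 MHz.
Within [78.5 MHz, 154 MHz]: 78.5 MHz, 101.5 MHz, 138.5 MHz.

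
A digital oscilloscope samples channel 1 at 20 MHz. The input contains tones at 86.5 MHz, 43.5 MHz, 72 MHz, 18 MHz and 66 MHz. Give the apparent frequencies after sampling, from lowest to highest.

2 MHz, 3.5 MHz, 6 MHz, 6.5 MHz, 8 MHz

fs/2 = 10 MHz.
86.5 MHz mod fs = 6.5 MHz.
6.5 MHz ≤ fs/2 = 10 MHz, appears at 6.5 MHz.
43.5 MHz mod fs = 3.5 MHz.
3.5 MHz ≤ fs/2 = 10 MHz, appears at 3.5 MHz.
72 MHz mod fs = 12 MHz.
12 MHz > fs/2 = 10 MHz, folds to fs − 12 MHz = 8 MHz.
18 MHz > fs/2 = 10 MHz, folds to fs − 18 MHz = 2 MHz.
66 MHz mod fs = 6 MHz.
6 MHz ≤ fs/2 = 10 MHz, appears at 6 MHz.
Distinct values: {2 MHz, 3.5 MHz, 6 MHz, 6.5 MHz, 8 MHz}.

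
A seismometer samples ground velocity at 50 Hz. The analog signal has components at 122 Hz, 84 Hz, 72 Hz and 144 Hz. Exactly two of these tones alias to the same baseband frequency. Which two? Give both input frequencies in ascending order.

fs/2 = 25 Hz.
122 Hz mod fs = 22 Hz.
22 Hz ≤ fs/2 = 25 Hz, appears at 22 Hz.
84 Hz mod fs = 34 Hz.
34 Hz > fs/2 = 25 Hz, folds to fs − 34 Hz = 16 Hz.
72 Hz mod fs = 22 Hz.
22 Hz ≤ fs/2 = 25 Hz, appears at 22 Hz.
144 Hz mod fs = 44 Hz.
44 Hz > fs/2 = 25 Hz, folds to fs − 44 Hz = 6 Hz.
72 Hz and 122 Hz both map to 22 Hz.

72 Hz, 122 Hz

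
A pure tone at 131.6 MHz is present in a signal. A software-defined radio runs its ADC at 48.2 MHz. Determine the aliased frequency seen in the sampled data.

13 MHz

131.6 MHz mod fs = 35.2 MHz.
35.2 MHz > fs/2 = 24.1 MHz, folds to fs − 35.2 MHz = 13 MHz.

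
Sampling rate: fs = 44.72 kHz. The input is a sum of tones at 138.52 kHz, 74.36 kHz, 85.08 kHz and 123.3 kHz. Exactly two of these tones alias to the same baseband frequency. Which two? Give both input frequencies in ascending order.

fs/2 = 22.36 kHz.
138.52 kHz mod fs = 4.36 kHz.
4.36 kHz ≤ fs/2 = 22.36 kHz, appears at 4.36 kHz.
74.36 kHz mod fs = 29.64 kHz.
29.64 kHz > fs/2 = 22.36 kHz, folds to fs − 29.64 kHz = 15.08 kHz.
85.08 kHz mod fs = 40.36 kHz.
40.36 kHz > fs/2 = 22.36 kHz, folds to fs − 40.36 kHz = 4.36 kHz.
123.3 kHz mod fs = 33.86 kHz.
33.86 kHz > fs/2 = 22.36 kHz, folds to fs − 33.86 kHz = 10.86 kHz.
85.08 kHz and 138.52 kHz both map to 4.36 kHz.

85.08 kHz, 138.52 kHz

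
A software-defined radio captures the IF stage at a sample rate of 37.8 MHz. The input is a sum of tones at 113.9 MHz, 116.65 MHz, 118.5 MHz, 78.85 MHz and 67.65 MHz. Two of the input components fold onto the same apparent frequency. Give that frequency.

fs/2 = 18.9 MHz.
113.9 MHz mod fs = 0.5 MHz.
0.5 MHz ≤ fs/2 = 18.9 MHz, appears at 0.5 MHz.
116.65 MHz mod fs = 3.25 MHz.
3.25 MHz ≤ fs/2 = 18.9 MHz, appears at 3.25 MHz.
118.5 MHz mod fs = 5.1 MHz.
5.1 MHz ≤ fs/2 = 18.9 MHz, appears at 5.1 MHz.
78.85 MHz mod fs = 3.25 MHz.
3.25 MHz ≤ fs/2 = 18.9 MHz, appears at 3.25 MHz.
67.65 MHz mod fs = 29.85 MHz.
29.85 MHz > fs/2 = 18.9 MHz, folds to fs − 29.85 MHz = 7.95 MHz.
78.85 MHz and 116.65 MHz both map to 3.25 MHz.

3.25 MHz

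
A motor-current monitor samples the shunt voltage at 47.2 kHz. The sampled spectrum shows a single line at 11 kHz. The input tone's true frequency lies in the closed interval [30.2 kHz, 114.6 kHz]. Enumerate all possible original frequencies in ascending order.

36.2 kHz, 58.2 kHz, 83.4 kHz, 105.4 kHz

Frequencies that alias to 11 kHz are k·fs ± 11 kHz for integer k ≥ 0.
k=0: 11 kHz.
k=1: 36.2 kHz, 58.2 kHz.
k=2: 83.4 kHz, 105.4 kHz.
k=3: 130.6 kHz, 152.6 kHz.
Within [30.2 kHz, 114.6 kHz]: 36.2 kHz, 58.2 kHz, 83.4 kHz, 105.4 kHz.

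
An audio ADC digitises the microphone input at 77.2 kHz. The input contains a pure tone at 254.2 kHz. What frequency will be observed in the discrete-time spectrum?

22.6 kHz

254.2 kHz mod fs = 22.6 kHz.
22.6 kHz ≤ fs/2 = 38.6 kHz, appears at 22.6 kHz.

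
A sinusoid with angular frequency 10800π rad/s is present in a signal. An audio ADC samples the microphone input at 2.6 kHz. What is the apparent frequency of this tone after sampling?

ω = 10800π rad/s → f = ω/(2π) = 5400 Hz = 5.4 kHz.
5.4 kHz mod fs = 0.2 kHz.
0.2 kHz ≤ fs/2 = 1.3 kHz, appears at 0.2 kHz.

0.2 kHz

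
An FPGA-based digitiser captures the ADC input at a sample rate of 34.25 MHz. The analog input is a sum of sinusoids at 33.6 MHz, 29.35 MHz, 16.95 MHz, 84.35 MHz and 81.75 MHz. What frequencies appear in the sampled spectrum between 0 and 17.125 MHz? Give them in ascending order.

0.65 MHz, 4.9 MHz, 13.25 MHz, 15.85 MHz, 16.95 MHz

fs/2 = 17.125 MHz.
33.6 MHz > fs/2 = 17.125 MHz, folds to fs − 33.6 MHz = 0.65 MHz.
29.35 MHz > fs/2 = 17.125 MHz, folds to fs − 29.35 MHz = 4.9 MHz.
16.95 MHz ≤ fs/2 = 17.125 MHz, passes unchanged.
84.35 MHz mod fs = 15.85 MHz.
15.85 MHz ≤ fs/2 = 17.125 MHz, appears at 15.85 MHz.
81.75 MHz mod fs = 13.25 MHz.
13.25 MHz ≤ fs/2 = 17.125 MHz, appears at 13.25 MHz.
Distinct values: {0.65 MHz, 4.9 MHz, 13.25 MHz, 15.85 MHz, 16.95 MHz}.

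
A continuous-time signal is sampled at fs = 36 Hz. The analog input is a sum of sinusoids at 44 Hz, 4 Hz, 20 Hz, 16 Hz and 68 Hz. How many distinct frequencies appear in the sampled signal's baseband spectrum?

3

fs/2 = 18 Hz.
44 Hz mod fs = 8 Hz.
8 Hz ≤ fs/2 = 18 Hz, appears at 8 Hz.
4 Hz ≤ fs/2 = 18 Hz, passes unchanged.
20 Hz > fs/2 = 18 Hz, folds to fs − 20 Hz = 16 Hz.
16 Hz ≤ fs/2 = 18 Hz, passes unchanged.
68 Hz mod fs = 32 Hz.
32 Hz > fs/2 = 18 Hz, folds to fs − 32 Hz = 4 Hz.
Distinct values: {4 Hz, 8 Hz, 16 Hz} → 3.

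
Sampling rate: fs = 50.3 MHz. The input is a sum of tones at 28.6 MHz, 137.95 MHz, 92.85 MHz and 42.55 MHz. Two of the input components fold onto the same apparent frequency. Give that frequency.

7.75 MHz

fs/2 = 25.15 MHz.
28.6 MHz > fs/2 = 25.15 MHz, folds to fs − 28.6 MHz = 21.7 MHz.
137.95 MHz mod fs = 37.35 MHz.
37.35 MHz > fs/2 = 25.15 MHz, folds to fs − 37.35 MHz = 12.95 MHz.
92.85 MHz mod fs = 42.55 MHz.
42.55 MHz > fs/2 = 25.15 MHz, folds to fs − 42.55 MHz = 7.75 MHz.
42.55 MHz > fs/2 = 25.15 MHz, folds to fs − 42.55 MHz = 7.75 MHz.
42.55 MHz and 92.85 MHz both map to 7.75 MHz.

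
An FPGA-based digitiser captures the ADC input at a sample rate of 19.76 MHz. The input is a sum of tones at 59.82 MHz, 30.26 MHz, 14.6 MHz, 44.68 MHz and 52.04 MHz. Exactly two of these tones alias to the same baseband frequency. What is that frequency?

5.16 MHz

fs/2 = 9.88 MHz.
59.82 MHz mod fs = 0.54 MHz.
0.54 MHz ≤ fs/2 = 9.88 MHz, appears at 0.54 MHz.
30.26 MHz mod fs = 10.5 MHz.
10.5 MHz > fs/2 = 9.88 MHz, folds to fs − 10.5 MHz = 9.26 MHz.
14.6 MHz > fs/2 = 9.88 MHz, folds to fs − 14.6 MHz = 5.16 MHz.
44.68 MHz mod fs = 5.16 MHz.
5.16 MHz ≤ fs/2 = 9.88 MHz, appears at 5.16 MHz.
52.04 MHz mod fs = 12.52 MHz.
12.52 MHz > fs/2 = 9.88 MHz, folds to fs − 12.52 MHz = 7.24 MHz.
14.6 MHz and 44.68 MHz both map to 5.16 MHz.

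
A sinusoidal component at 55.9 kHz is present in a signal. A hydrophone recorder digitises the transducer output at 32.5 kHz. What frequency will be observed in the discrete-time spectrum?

55.9 kHz mod fs = 23.4 kHz.
23.4 kHz > fs/2 = 16.25 kHz, folds to fs − 23.4 kHz = 9.1 kHz.

9.1 kHz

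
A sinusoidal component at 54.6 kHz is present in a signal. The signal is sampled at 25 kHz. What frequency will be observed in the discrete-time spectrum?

4.6 kHz

54.6 kHz mod fs = 4.6 kHz.
4.6 kHz ≤ fs/2 = 12.5 kHz, appears at 4.6 kHz.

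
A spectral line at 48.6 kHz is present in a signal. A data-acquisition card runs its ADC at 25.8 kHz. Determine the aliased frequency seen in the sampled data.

48.6 kHz mod fs = 22.8 kHz.
22.8 kHz > fs/2 = 12.9 kHz, folds to fs − 22.8 kHz = 3 kHz.

3 kHz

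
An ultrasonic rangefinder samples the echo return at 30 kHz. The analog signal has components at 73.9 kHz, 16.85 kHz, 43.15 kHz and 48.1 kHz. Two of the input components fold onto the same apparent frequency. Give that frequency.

13.15 kHz

fs/2 = 15 kHz.
73.9 kHz mod fs = 13.9 kHz.
13.9 kHz ≤ fs/2 = 15 kHz, appears at 13.9 kHz.
16.85 kHz > fs/2 = 15 kHz, folds to fs − 16.85 kHz = 13.15 kHz.
43.15 kHz mod fs = 13.15 kHz.
13.15 kHz ≤ fs/2 = 15 kHz, appears at 13.15 kHz.
48.1 kHz mod fs = 18.1 kHz.
18.1 kHz > fs/2 = 15 kHz, folds to fs − 18.1 kHz = 11.9 kHz.
16.85 kHz and 43.15 kHz both map to 13.15 kHz.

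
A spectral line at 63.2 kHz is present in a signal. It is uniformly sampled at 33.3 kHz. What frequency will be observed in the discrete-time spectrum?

3.4 kHz

63.2 kHz mod fs = 29.9 kHz.
29.9 kHz > fs/2 = 16.65 kHz, folds to fs − 29.9 kHz = 3.4 kHz.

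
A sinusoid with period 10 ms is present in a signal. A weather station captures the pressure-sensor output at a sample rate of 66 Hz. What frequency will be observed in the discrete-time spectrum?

32 Hz

T = 10 ms → f = 1/T = 100 Hz.
100 Hz mod fs = 34 Hz.
34 Hz > fs/2 = 33 Hz, folds to fs − 34 Hz = 32 Hz.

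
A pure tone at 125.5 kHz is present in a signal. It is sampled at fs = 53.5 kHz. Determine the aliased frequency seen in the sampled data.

18.5 kHz

125.5 kHz mod fs = 18.5 kHz.
18.5 kHz ≤ fs/2 = 26.75 kHz, appears at 18.5 kHz.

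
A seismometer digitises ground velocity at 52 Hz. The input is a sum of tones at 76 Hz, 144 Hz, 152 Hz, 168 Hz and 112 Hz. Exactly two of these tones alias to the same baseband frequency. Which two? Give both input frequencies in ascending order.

fs/2 = 26 Hz.
76 Hz mod fs = 24 Hz.
24 Hz ≤ fs/2 = 26 Hz, appears at 24 Hz.
144 Hz mod fs = 40 Hz.
40 Hz > fs/2 = 26 Hz, folds to fs − 40 Hz = 12 Hz.
152 Hz mod fs = 48 Hz.
48 Hz > fs/2 = 26 Hz, folds to fs − 48 Hz = 4 Hz.
168 Hz mod fs = 12 Hz.
12 Hz ≤ fs/2 = 26 Hz, appears at 12 Hz.
112 Hz mod fs = 8 Hz.
8 Hz ≤ fs/2 = 26 Hz, appears at 8 Hz.
144 Hz and 168 Hz both map to 12 Hz.

144 Hz, 168 Hz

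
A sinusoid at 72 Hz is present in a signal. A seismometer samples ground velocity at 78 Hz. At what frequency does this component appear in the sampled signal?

6 Hz

72 Hz > fs/2 = 39 Hz, folds to fs − 72 Hz = 6 Hz.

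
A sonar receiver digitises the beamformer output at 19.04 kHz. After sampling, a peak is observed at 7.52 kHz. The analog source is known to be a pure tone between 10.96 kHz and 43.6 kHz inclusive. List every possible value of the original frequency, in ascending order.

Frequencies that alias to 7.52 kHz are k·fs ± 7.52 kHz for integer k ≥ 0.
k=0: 7.52 kHz.
k=1: 11.52 kHz, 26.56 kHz.
k=2: 30.56 kHz, 45.6 kHz.
k=3: 49.6 kHz, 64.64 kHz.
Within [10.96 kHz, 43.6 kHz]: 11.52 kHz, 26.56 kHz, 30.56 kHz.

11.52 kHz, 26.56 kHz, 30.56 kHz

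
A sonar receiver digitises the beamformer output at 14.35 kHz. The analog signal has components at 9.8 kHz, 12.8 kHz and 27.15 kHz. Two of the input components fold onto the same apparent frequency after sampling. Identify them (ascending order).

12.8 kHz, 27.15 kHz

fs/2 = 7.175 kHz.
9.8 kHz > fs/2 = 7.175 kHz, folds to fs − 9.8 kHz = 4.55 kHz.
12.8 kHz > fs/2 = 7.175 kHz, folds to fs − 12.8 kHz = 1.55 kHz.
27.15 kHz mod fs = 12.8 kHz.
12.8 kHz > fs/2 = 7.175 kHz, folds to fs − 12.8 kHz = 1.55 kHz.
12.8 kHz and 27.15 kHz both map to 1.55 kHz.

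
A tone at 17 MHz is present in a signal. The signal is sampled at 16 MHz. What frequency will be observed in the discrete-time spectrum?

1 MHz

17 MHz mod fs = 1 MHz.
1 MHz ≤ fs/2 = 8 MHz, appears at 1 MHz.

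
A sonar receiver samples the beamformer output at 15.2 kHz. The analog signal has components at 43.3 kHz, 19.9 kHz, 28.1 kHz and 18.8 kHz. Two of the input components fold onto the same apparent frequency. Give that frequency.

2.3 kHz

fs/2 = 7.6 kHz.
43.3 kHz mod fs = 12.9 kHz.
12.9 kHz > fs/2 = 7.6 kHz, folds to fs − 12.9 kHz = 2.3 kHz.
19.9 kHz mod fs = 4.7 kHz.
4.7 kHz ≤ fs/2 = 7.6 kHz, appears at 4.7 kHz.
28.1 kHz mod fs = 12.9 kHz.
12.9 kHz > fs/2 = 7.6 kHz, folds to fs − 12.9 kHz = 2.3 kHz.
18.8 kHz mod fs = 3.6 kHz.
3.6 kHz ≤ fs/2 = 7.6 kHz, appears at 3.6 kHz.
28.1 kHz and 43.3 kHz both map to 2.3 kHz.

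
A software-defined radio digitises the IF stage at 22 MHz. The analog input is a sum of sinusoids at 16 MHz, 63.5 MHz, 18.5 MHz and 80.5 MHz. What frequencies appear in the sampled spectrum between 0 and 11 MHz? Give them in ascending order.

2.5 MHz, 3.5 MHz, 6 MHz, 7.5 MHz

fs/2 = 11 MHz.
16 MHz > fs/2 = 11 MHz, folds to fs − 16 MHz = 6 MHz.
63.5 MHz mod fs = 19.5 MHz.
19.5 MHz > fs/2 = 11 MHz, folds to fs − 19.5 MHz = 2.5 MHz.
18.5 MHz > fs/2 = 11 MHz, folds to fs − 18.5 MHz = 3.5 MHz.
80.5 MHz mod fs = 14.5 MHz.
14.5 MHz > fs/2 = 11 MHz, folds to fs − 14.5 MHz = 7.5 MHz.
Distinct values: {2.5 MHz, 3.5 MHz, 6 MHz, 7.5 MHz}.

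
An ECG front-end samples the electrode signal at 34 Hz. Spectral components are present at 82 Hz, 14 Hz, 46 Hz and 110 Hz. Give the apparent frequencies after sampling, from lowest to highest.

8 Hz, 12 Hz, 14 Hz

fs/2 = 17 Hz.
82 Hz mod fs = 14 Hz.
14 Hz ≤ fs/2 = 17 Hz, appears at 14 Hz.
14 Hz ≤ fs/2 = 17 Hz, passes unchanged.
46 Hz mod fs = 12 Hz.
12 Hz ≤ fs/2 = 17 Hz, appears at 12 Hz.
110 Hz mod fs = 8 Hz.
8 Hz ≤ fs/2 = 17 Hz, appears at 8 Hz.
Distinct values: {8 Hz, 12 Hz, 14 Hz}.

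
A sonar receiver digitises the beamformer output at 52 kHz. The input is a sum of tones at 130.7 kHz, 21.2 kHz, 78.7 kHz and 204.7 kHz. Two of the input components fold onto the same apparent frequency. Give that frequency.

25.3 kHz

fs/2 = 26 kHz.
130.7 kHz mod fs = 26.7 kHz.
26.7 kHz > fs/2 = 26 kHz, folds to fs − 26.7 kHz = 25.3 kHz.
21.2 kHz ≤ fs/2 = 26 kHz, passes unchanged.
78.7 kHz mod fs = 26.7 kHz.
26.7 kHz > fs/2 = 26 kHz, folds to fs − 26.7 kHz = 25.3 kHz.
204.7 kHz mod fs = 48.7 kHz.
48.7 kHz > fs/2 = 26 kHz, folds to fs − 48.7 kHz = 3.3 kHz.
78.7 kHz and 130.7 kHz both map to 25.3 kHz.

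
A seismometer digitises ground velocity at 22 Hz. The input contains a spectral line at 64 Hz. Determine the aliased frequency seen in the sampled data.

2 Hz

64 Hz mod fs = 20 Hz.
20 Hz > fs/2 = 11 Hz, folds to fs − 20 Hz = 2 Hz.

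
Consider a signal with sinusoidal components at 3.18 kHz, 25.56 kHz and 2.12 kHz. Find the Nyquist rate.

51.12 kHz

Highest-frequency component: 25.56 kHz.
Nyquist rate = 2 × 25.56 kHz = 51.12 kHz.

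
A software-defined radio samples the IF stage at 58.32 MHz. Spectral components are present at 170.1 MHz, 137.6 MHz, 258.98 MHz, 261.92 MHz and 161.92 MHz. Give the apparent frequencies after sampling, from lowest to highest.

4.86 MHz, 13.04 MHz, 20.96 MHz, 25.7 MHz, 28.64 MHz

fs/2 = 29.16 MHz.
170.1 MHz mod fs = 53.46 MHz.
53.46 MHz > fs/2 = 29.16 MHz, folds to fs − 53.46 MHz = 4.86 MHz.
137.6 MHz mod fs = 20.96 MHz.
20.96 MHz ≤ fs/2 = 29.16 MHz, appears at 20.96 MHz.
258.98 MHz mod fs = 25.7 MHz.
25.7 MHz ≤ fs/2 = 29.16 MHz, appears at 25.7 MHz.
261.92 MHz mod fs = 28.64 MHz.
28.64 MHz ≤ fs/2 = 29.16 MHz, appears at 28.64 MHz.
161.92 MHz mod fs = 45.28 MHz.
45.28 MHz > fs/2 = 29.16 MHz, folds to fs − 45.28 MHz = 13.04 MHz.
Distinct values: {4.86 MHz, 13.04 MHz, 20.96 MHz, 25.7 MHz, 28.64 MHz}.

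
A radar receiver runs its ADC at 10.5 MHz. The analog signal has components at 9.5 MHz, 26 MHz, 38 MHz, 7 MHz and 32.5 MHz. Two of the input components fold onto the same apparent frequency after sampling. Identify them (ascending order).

fs/2 = 5.25 MHz.
9.5 MHz > fs/2 = 5.25 MHz, folds to fs − 9.5 MHz = 1 MHz.
26 MHz mod fs = 5 MHz.
5 MHz ≤ fs/2 = 5.25 MHz, appears at 5 MHz.
38 MHz mod fs = 6.5 MHz.
6.5 MHz > fs/2 = 5.25 MHz, folds to fs − 6.5 MHz = 4 MHz.
7 MHz > fs/2 = 5.25 MHz, folds to fs − 7 MHz = 3.5 MHz.
32.5 MHz mod fs = 1 MHz.
1 MHz ≤ fs/2 = 5.25 MHz, appears at 1 MHz.
9.5 MHz and 32.5 MHz both map to 1 MHz.

9.5 MHz, 32.5 MHz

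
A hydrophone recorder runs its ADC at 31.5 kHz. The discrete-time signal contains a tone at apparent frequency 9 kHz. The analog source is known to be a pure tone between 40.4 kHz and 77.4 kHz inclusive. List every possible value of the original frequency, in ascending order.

40.5 kHz, 54 kHz, 72 kHz

Frequencies that alias to 9 kHz are k·fs ± 9 kHz for integer k ≥ 0.
k=0: 9 kHz.
k=1: 22.5 kHz, 40.5 kHz.
k=2: 54 kHz, 72 kHz.
k=3: 85.5 kHz, 103.5 kHz.
Within [40.4 kHz, 77.4 kHz]: 40.5 kHz, 54 kHz, 72 kHz.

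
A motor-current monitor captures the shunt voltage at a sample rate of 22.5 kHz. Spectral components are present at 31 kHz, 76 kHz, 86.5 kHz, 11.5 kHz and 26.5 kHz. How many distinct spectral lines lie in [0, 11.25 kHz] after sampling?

4

fs/2 = 11.25 kHz.
31 kHz mod fs = 8.5 kHz.
8.5 kHz ≤ fs/2 = 11.25 kHz, appears at 8.5 kHz.
76 kHz mod fs = 8.5 kHz.
8.5 kHz ≤ fs/2 = 11.25 kHz, appears at 8.5 kHz.
86.5 kHz mod fs = 19 kHz.
19 kHz > fs/2 = 11.25 kHz, folds to fs − 19 kHz = 3.5 kHz.
11.5 kHz > fs/2 = 11.25 kHz, folds to fs − 11.5 kHz = 11 kHz.
26.5 kHz mod fs = 4 kHz.
4 kHz ≤ fs/2 = 11.25 kHz, appears at 4 kHz.
Distinct values: {3.5 kHz, 4 kHz, 8.5 kHz, 11 kHz} → 4.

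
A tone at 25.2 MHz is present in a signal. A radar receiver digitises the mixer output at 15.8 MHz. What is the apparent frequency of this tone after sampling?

25.2 MHz mod fs = 9.4 MHz.
9.4 MHz > fs/2 = 7.9 MHz, folds to fs − 9.4 MHz = 6.4 MHz.

6.4 MHz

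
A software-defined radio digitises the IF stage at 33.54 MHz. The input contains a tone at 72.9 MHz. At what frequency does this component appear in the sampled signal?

5.82 MHz

72.9 MHz mod fs = 5.82 MHz.
5.82 MHz ≤ fs/2 = 16.77 MHz, appears at 5.82 MHz.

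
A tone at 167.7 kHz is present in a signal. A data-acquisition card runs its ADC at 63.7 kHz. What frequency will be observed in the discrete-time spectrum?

23.4 kHz

167.7 kHz mod fs = 40.3 kHz.
40.3 kHz > fs/2 = 31.85 kHz, folds to fs − 40.3 kHz = 23.4 kHz.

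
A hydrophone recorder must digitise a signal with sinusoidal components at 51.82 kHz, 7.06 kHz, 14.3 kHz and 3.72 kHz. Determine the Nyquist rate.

Highest-frequency component: 51.82 kHz.
Nyquist rate = 2 × 51.82 kHz = 103.64 kHz.

103.64 kHz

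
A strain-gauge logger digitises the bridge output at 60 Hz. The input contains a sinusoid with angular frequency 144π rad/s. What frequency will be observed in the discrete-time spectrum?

ω = 144π rad/s → f = ω/(2π) = 72 Hz.
72 Hz mod fs = 12 Hz.
12 Hz ≤ fs/2 = 30 Hz, appears at 12 Hz.

12 Hz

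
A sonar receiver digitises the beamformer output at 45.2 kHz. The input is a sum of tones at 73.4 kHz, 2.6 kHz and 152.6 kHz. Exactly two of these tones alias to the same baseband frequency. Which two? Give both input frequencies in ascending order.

73.4 kHz, 152.6 kHz

fs/2 = 22.6 kHz.
73.4 kHz mod fs = 28.2 kHz.
28.2 kHz > fs/2 = 22.6 kHz, folds to fs − 28.2 kHz = 17 kHz.
2.6 kHz ≤ fs/2 = 22.6 kHz, passes unchanged.
152.6 kHz mod fs = 17 kHz.
17 kHz ≤ fs/2 = 22.6 kHz, appears at 17 kHz.
73.4 kHz and 152.6 kHz both map to 17 kHz.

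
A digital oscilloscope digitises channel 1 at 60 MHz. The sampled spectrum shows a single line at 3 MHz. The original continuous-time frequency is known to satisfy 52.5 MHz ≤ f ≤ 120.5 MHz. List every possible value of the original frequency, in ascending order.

Frequencies that alias to 3 MHz are k·fs ± 3 MHz for integer k ≥ 0.
k=0: 3 MHz.
k=1: 57 MHz, 63 MHz.
k=2: 117 MHz, 123 MHz.
k=3: 177 MHz, 183 MHz.
Within [52.5 MHz, 120.5 MHz]: 57 MHz, 63 MHz, 117 MHz.

57 MHz, 63 MHz, 117 MHz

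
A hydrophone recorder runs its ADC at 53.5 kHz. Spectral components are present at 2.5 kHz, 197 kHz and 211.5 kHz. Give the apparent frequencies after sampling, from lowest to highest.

fs/2 = 26.75 kHz.
2.5 kHz ≤ fs/2 = 26.75 kHz, passes unchanged.
197 kHz mod fs = 36.5 kHz.
36.5 kHz > fs/2 = 26.75 kHz, folds to fs − 36.5 kHz = 17 kHz.
211.5 kHz mod fs = 51 kHz.
51 kHz > fs/2 = 26.75 kHz, folds to fs − 51 kHz = 2.5 kHz.
Distinct values: {2.5 kHz, 17 kHz}.

2.5 kHz, 17 kHz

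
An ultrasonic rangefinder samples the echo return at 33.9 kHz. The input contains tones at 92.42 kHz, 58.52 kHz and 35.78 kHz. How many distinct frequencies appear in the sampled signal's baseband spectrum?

2

fs/2 = 16.95 kHz.
92.42 kHz mod fs = 24.62 kHz.
24.62 kHz > fs/2 = 16.95 kHz, folds to fs − 24.62 kHz = 9.28 kHz.
58.52 kHz mod fs = 24.62 kHz.
24.62 kHz > fs/2 = 16.95 kHz, folds to fs − 24.62 kHz = 9.28 kHz.
35.78 kHz mod fs = 1.88 kHz.
1.88 kHz ≤ fs/2 = 16.95 kHz, appears at 1.88 kHz.
Distinct values: {1.88 kHz, 9.28 kHz} → 2.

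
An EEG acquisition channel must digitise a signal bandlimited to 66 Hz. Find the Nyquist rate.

Nyquist rate = 2 × 66 Hz = 132 Hz.

132 Hz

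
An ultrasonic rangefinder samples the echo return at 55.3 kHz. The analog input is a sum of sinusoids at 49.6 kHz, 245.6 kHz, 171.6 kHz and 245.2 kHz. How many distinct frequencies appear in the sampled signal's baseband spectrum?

3

fs/2 = 27.65 kHz.
49.6 kHz > fs/2 = 27.65 kHz, folds to fs − 49.6 kHz = 5.7 kHz.
245.6 kHz mod fs = 24.4 kHz.
24.4 kHz ≤ fs/2 = 27.65 kHz, appears at 24.4 kHz.
171.6 kHz mod fs = 5.7 kHz.
5.7 kHz ≤ fs/2 = 27.65 kHz, appears at 5.7 kHz.
245.2 kHz mod fs = 24 kHz.
24 kHz ≤ fs/2 = 27.65 kHz, appears at 24 kHz.
Distinct values: {5.7 kHz, 24 kHz, 24.4 kHz} → 3.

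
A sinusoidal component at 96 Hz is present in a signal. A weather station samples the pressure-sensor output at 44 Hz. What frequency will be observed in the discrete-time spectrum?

96 Hz mod fs = 8 Hz.
8 Hz ≤ fs/2 = 22 Hz, appears at 8 Hz.

8 Hz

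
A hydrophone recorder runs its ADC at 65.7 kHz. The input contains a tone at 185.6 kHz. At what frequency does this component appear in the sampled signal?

11.5 kHz

185.6 kHz mod fs = 54.2 kHz.
54.2 kHz > fs/2 = 32.85 kHz, folds to fs − 54.2 kHz = 11.5 kHz.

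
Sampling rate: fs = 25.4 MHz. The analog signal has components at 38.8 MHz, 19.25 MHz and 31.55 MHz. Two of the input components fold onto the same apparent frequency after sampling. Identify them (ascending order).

fs/2 = 12.7 MHz.
38.8 MHz mod fs = 13.4 MHz.
13.4 MHz > fs/2 = 12.7 MHz, folds to fs − 13.4 MHz = 12 MHz.
19.25 MHz > fs/2 = 12.7 MHz, folds to fs − 19.25 MHz = 6.15 MHz.
31.55 MHz mod fs = 6.15 MHz.
6.15 MHz ≤ fs/2 = 12.7 MHz, appears at 6.15 MHz.
19.25 MHz and 31.55 MHz both map to 6.15 MHz.

19.25 MHz, 31.55 MHz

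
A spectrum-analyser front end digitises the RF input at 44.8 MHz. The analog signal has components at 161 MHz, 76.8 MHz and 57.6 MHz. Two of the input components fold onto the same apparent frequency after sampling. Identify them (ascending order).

57.6 MHz, 76.8 MHz

fs/2 = 22.4 MHz.
161 MHz mod fs = 26.6 MHz.
26.6 MHz > fs/2 = 22.4 MHz, folds to fs − 26.6 MHz = 18.2 MHz.
76.8 MHz mod fs = 32 MHz.
32 MHz > fs/2 = 22.4 MHz, folds to fs − 32 MHz = 12.8 MHz.
57.6 MHz mod fs = 12.8 MHz.
12.8 MHz ≤ fs/2 = 22.4 MHz, appears at 12.8 MHz.
57.6 MHz and 76.8 MHz both map to 12.8 MHz.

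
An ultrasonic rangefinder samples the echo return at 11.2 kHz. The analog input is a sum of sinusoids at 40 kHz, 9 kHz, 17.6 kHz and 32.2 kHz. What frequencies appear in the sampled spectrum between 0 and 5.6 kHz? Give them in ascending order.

1.4 kHz, 2.2 kHz, 4.8 kHz

fs/2 = 5.6 kHz.
40 kHz mod fs = 6.4 kHz.
6.4 kHz > fs/2 = 5.6 kHz, folds to fs − 6.4 kHz = 4.8 kHz.
9 kHz > fs/2 = 5.6 kHz, folds to fs − 9 kHz = 2.2 kHz.
17.6 kHz mod fs = 6.4 kHz.
6.4 kHz > fs/2 = 5.6 kHz, folds to fs − 6.4 kHz = 4.8 kHz.
32.2 kHz mod fs = 9.8 kHz.
9.8 kHz > fs/2 = 5.6 kHz, folds to fs − 9.8 kHz = 1.4 kHz.
Distinct values: {1.4 kHz, 2.2 kHz, 4.8 kHz}.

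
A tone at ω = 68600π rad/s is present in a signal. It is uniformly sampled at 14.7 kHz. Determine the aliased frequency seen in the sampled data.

ω = 68600π rad/s → f = ω/(2π) = 34300 Hz = 34.3 kHz.
34.3 kHz mod fs = 4.9 kHz.
4.9 kHz ≤ fs/2 = 7.35 kHz, appears at 4.9 kHz.

4.9 kHz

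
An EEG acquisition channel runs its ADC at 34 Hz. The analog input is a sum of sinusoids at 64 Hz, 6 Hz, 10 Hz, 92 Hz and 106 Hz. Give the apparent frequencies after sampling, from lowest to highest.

4 Hz, 6 Hz, 10 Hz

fs/2 = 17 Hz.
64 Hz mod fs = 30 Hz.
30 Hz > fs/2 = 17 Hz, folds to fs − 30 Hz = 4 Hz.
6 Hz ≤ fs/2 = 17 Hz, passes unchanged.
10 Hz ≤ fs/2 = 17 Hz, passes unchanged.
92 Hz mod fs = 24 Hz.
24 Hz > fs/2 = 17 Hz, folds to fs − 24 Hz = 10 Hz.
106 Hz mod fs = 4 Hz.
4 Hz ≤ fs/2 = 17 Hz, appears at 4 Hz.
Distinct values: {4 Hz, 6 Hz, 10 Hz}.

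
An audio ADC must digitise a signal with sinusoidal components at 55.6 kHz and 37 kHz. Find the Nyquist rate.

Highest-frequency component: 55.6 kHz.
Nyquist rate = 2 × 55.6 kHz = 111.2 kHz.

111.2 kHz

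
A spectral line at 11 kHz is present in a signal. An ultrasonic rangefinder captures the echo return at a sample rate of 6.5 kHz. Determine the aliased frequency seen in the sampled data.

2 kHz

11 kHz mod fs = 4.5 kHz.
4.5 kHz > fs/2 = 3.25 kHz, folds to fs − 4.5 kHz = 2 kHz.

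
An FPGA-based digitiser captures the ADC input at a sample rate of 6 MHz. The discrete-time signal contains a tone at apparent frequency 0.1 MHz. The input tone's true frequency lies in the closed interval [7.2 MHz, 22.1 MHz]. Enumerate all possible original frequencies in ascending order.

11.9 MHz, 12.1 MHz, 17.9 MHz, 18.1 MHz

Frequencies that alias to 0.1 MHz are k·fs ± 0.1 MHz for integer k ≥ 0.
k=0: 0.1 MHz.
k=1: 5.9 MHz, 6.1 MHz.
k=2: 11.9 MHz, 12.1 MHz.
k=3: 17.9 MHz, 18.1 MHz.
k=4: 23.9 MHz, 24.1 MHz.
Within [7.2 MHz, 22.1 MHz]: 11.9 MHz, 12.1 MHz, 17.9 MHz, 18.1 MHz.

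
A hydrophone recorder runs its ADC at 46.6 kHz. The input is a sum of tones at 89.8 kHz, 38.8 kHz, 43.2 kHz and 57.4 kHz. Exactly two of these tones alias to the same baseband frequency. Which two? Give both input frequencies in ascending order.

43.2 kHz, 89.8 kHz

fs/2 = 23.3 kHz.
89.8 kHz mod fs = 43.2 kHz.
43.2 kHz > fs/2 = 23.3 kHz, folds to fs − 43.2 kHz = 3.4 kHz.
38.8 kHz > fs/2 = 23.3 kHz, folds to fs − 38.8 kHz = 7.8 kHz.
43.2 kHz > fs/2 = 23.3 kHz, folds to fs − 43.2 kHz = 3.4 kHz.
57.4 kHz mod fs = 10.8 kHz.
10.8 kHz ≤ fs/2 = 23.3 kHz, appears at 10.8 kHz.
43.2 kHz and 89.8 kHz both map to 3.4 kHz.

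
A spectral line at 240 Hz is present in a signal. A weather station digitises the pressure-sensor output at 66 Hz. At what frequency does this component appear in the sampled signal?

24 Hz

240 Hz mod fs = 42 Hz.
42 Hz > fs/2 = 33 Hz, folds to fs − 42 Hz = 24 Hz.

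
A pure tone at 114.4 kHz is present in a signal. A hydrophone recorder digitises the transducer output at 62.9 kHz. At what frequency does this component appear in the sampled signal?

11.4 kHz

114.4 kHz mod fs = 51.5 kHz.
51.5 kHz > fs/2 = 31.45 kHz, folds to fs − 51.5 kHz = 11.4 kHz.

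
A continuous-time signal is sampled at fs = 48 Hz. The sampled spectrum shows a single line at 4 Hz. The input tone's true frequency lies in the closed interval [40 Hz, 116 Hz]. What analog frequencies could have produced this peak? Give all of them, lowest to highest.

44 Hz, 52 Hz, 92 Hz, 100 Hz

Frequencies that alias to 4 Hz are k·fs ± 4 Hz for integer k ≥ 0.
k=0: 4 Hz.
k=1: 44 Hz, 52 Hz.
k=2: 92 Hz, 100 Hz.
k=3: 140 Hz, 148 Hz.
Within [40 Hz, 116 Hz]: 44 Hz, 52 Hz, 92 Hz, 100 Hz.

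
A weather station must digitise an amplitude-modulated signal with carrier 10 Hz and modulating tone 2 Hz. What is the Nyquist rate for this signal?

AM sidebands sit at fc ± fm = 8 Hz and 12 Hz.
Highest-frequency component: 12 Hz.
Nyquist rate = 2 × 12 Hz = 24 Hz.

24 Hz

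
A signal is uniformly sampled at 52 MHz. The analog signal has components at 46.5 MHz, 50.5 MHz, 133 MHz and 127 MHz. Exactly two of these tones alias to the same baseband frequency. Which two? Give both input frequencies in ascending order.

127 MHz, 133 MHz

fs/2 = 26 MHz.
46.5 MHz > fs/2 = 26 MHz, folds to fs − 46.5 MHz = 5.5 MHz.
50.5 MHz > fs/2 = 26 MHz, folds to fs − 50.5 MHz = 1.5 MHz.
133 MHz mod fs = 29 MHz.
29 MHz > fs/2 = 26 MHz, folds to fs − 29 MHz = 23 MHz.
127 MHz mod fs = 23 MHz.
23 MHz ≤ fs/2 = 26 MHz, appears at 23 MHz.
127 MHz and 133 MHz both map to 23 MHz.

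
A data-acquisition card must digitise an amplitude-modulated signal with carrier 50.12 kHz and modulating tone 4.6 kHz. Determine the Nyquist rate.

AM sidebands sit at fc ± fm = 45.52 kHz and 54.72 kHz.
Highest-frequency component: 54.72 kHz.
Nyquist rate = 2 × 54.72 kHz = 109.44 kHz.

109.44 kHz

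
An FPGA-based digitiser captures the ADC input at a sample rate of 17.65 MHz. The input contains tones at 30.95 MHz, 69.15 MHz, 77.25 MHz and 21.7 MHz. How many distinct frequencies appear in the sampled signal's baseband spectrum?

4

fs/2 = 8.825 MHz.
30.95 MHz mod fs = 13.3 MHz.
13.3 MHz > fs/2 = 8.825 MHz, folds to fs − 13.3 MHz = 4.35 MHz.
69.15 MHz mod fs = 16.2 MHz.
16.2 MHz > fs/2 = 8.825 MHz, folds to fs − 16.2 MHz = 1.45 MHz.
77.25 MHz mod fs = 6.65 MHz.
6.65 MHz ≤ fs/2 = 8.825 MHz, appears at 6.65 MHz.
21.7 MHz mod fs = 4.05 MHz.
4.05 MHz ≤ fs/2 = 8.825 MHz, appears at 4.05 MHz.
Distinct values: {1.45 MHz, 4.05 MHz, 4.35 MHz, 6.65 MHz} → 4.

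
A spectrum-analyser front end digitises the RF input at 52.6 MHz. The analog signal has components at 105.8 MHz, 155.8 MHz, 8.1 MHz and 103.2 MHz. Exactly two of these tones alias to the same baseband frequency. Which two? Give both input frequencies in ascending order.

fs/2 = 26.3 MHz.
105.8 MHz mod fs = 0.6 MHz.
0.6 MHz ≤ fs/2 = 26.3 MHz, appears at 0.6 MHz.
155.8 MHz mod fs = 50.6 MHz.
50.6 MHz > fs/2 = 26.3 MHz, folds to fs − 50.6 MHz = 2 MHz.
8.1 MHz ≤ fs/2 = 26.3 MHz, passes unchanged.
103.2 MHz mod fs = 50.6 MHz.
50.6 MHz > fs/2 = 26.3 MHz, folds to fs − 50.6 MHz = 2 MHz.
103.2 MHz and 155.8 MHz both map to 2 MHz.

103.2 MHz, 155.8 MHz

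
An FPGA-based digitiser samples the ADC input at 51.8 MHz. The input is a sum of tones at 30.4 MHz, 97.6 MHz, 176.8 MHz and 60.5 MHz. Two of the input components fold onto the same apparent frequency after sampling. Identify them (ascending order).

fs/2 = 25.9 MHz.
30.4 MHz > fs/2 = 25.9 MHz, folds to fs − 30.4 MHz = 21.4 MHz.
97.6 MHz mod fs = 45.8 MHz.
45.8 MHz > fs/2 = 25.9 MHz, folds to fs − 45.8 MHz = 6 MHz.
176.8 MHz mod fs = 21.4 MHz.
21.4 MHz ≤ fs/2 = 25.9 MHz, appears at 21.4 MHz.
60.5 MHz mod fs = 8.7 MHz.
8.7 MHz ≤ fs/2 = 25.9 MHz, appears at 8.7 MHz.
30.4 MHz and 176.8 MHz both map to 21.4 MHz.

30.4 MHz, 176.8 MHz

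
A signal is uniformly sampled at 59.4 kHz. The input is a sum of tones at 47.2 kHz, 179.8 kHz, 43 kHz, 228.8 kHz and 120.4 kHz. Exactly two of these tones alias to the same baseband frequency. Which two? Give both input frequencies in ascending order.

fs/2 = 29.7 kHz.
47.2 kHz > fs/2 = 29.7 kHz, folds to fs − 47.2 kHz = 12.2 kHz.
179.8 kHz mod fs = 1.6 kHz.
1.6 kHz ≤ fs/2 = 29.7 kHz, appears at 1.6 kHz.
43 kHz > fs/2 = 29.7 kHz, folds to fs − 43 kHz = 16.4 kHz.
228.8 kHz mod fs = 50.6 kHz.
50.6 kHz > fs/2 = 29.7 kHz, folds to fs − 50.6 kHz = 8.8 kHz.
120.4 kHz mod fs = 1.6 kHz.
1.6 kHz ≤ fs/2 = 29.7 kHz, appears at 1.6 kHz.
120.4 kHz and 179.8 kHz both map to 1.6 kHz.

120.4 kHz, 179.8 kHz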